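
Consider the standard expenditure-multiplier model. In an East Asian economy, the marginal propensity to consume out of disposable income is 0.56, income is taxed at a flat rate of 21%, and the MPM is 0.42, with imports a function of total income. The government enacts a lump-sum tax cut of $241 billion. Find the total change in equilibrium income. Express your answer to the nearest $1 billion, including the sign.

+$138 billion

A lump-sum tax change of −$241 billion shifts disposable income by +$241 billion; first-round consumption changes by −c × ΔT = −0.56 × (−$241 billion) = +$134.96 billion.
Expenditure multiplier = 1/(1 − c(1−t) + m) = 1/(1 − 0.56×0.79 + 0.42) = 1/0.9776 ≈ 1.023.
The tax multiplier is −c × k ≈ −0.573, so ΔY = k × (−c·ΔT) = (+$134.96 billion) / 0.9776 ≈ +$138 billion.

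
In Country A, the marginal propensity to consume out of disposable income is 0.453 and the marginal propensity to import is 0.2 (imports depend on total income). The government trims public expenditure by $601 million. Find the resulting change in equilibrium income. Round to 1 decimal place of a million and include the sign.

Government-spending multiplier = 1/(1 − c + m) = 1/(1 − 0.453 + 0.2) = 1/0.747 ≈ 1.339.
ΔY = k × ΔG = (−$601 million) / 0.747 ≈ −$804.6 million.

−$804.6 million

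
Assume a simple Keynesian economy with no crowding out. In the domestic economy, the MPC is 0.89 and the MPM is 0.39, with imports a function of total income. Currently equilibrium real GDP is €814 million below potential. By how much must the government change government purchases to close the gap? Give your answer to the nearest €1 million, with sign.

+€407 million

Spending multiplier = 1/(1 − c + m) = 1/(1 − 0.89 + 0.39) = 1/0.5 = 2.
Need ΔY = +€814 million, so ΔG = ΔY/k = (+€814 million) × 0.5 = +€407 million.
The government should increase government purchases by €407 million.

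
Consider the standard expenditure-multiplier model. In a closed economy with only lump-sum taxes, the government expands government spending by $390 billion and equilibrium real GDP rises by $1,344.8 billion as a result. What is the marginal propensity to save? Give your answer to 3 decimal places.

Implied spending multiplier k = ΔY/ΔG = 1,344.8/390 ≈ 3.4482.
Since k = 1/(1 − MPC), MPC = 1 − 1/k = 1 − ΔG/ΔY = 1 − 390/1,344.8 ≈ 0.710.
MPS = 1 − MPC = 0.290.

0.290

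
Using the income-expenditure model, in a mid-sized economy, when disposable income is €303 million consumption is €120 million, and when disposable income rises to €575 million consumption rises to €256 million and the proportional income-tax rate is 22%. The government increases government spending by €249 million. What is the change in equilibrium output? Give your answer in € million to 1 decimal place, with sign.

MPC = ΔC/ΔYd = (256 − 120)/(575 − 303) = 136/272 = 0.5.
Expenditure multiplier = 1/(1 − c(1−t)) = 1/(1 − 0.5×0.78) = 1/0.61 ≈ 1.639.
ΔY = k × ΔG = (+€249 million) / 0.61 ≈ +€408.2 million.

+€408.2 million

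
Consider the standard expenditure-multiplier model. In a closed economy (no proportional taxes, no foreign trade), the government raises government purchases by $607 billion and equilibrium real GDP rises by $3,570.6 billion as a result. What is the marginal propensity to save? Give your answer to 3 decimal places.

0.170

Implied spending multiplier k = ΔY/ΔG = 3,570.6/607 ≈ 5.8824.
Since k = 1/(1 − MPC), MPC = 1 − 1/k = 1 − ΔG/ΔY = 1 − 607/3,570.6 ≈ 0.830.
MPS = 1 − MPC = 0.170.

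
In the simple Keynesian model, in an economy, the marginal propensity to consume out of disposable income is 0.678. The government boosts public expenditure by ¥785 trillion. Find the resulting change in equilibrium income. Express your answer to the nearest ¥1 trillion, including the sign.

+¥2,438 trillion

Government-spending multiplier = 1/(1 − MPC) = 1/(1 − 0.678) = 1/0.322 ≈ 3.106.
ΔY = k × ΔG = (+¥785 trillion) / 0.322 ≈ +¥2,438 trillion.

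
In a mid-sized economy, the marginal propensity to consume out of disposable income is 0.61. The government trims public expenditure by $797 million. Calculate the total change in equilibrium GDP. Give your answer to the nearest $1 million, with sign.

Spending multiplier = 1/(1 − MPC) = 1/(1 − 0.61) = 1/0.39 ≈ 2.564.
ΔY = k × ΔG = (−$797 million) / 0.39 ≈ −$2,044 million.

−$2,044 million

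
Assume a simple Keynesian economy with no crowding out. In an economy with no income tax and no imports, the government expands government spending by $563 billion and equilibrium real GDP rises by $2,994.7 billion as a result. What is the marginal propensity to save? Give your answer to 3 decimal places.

Implied spending multiplier k = ΔY/ΔG = 2,994.7/563 ≈ 5.3192.
Since k = 1/(1 − MPC), MPC = 1 − 1/k = 1 − ΔG/ΔY = 1 − 563/2,994.7 ≈ 0.812.
MPS = 1 − MPC = 0.188.

0.188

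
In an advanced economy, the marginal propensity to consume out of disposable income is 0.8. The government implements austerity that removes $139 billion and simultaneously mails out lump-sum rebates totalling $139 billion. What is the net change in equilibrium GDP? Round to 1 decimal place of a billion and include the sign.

−$139.0 billion

Expenditure multiplier = 1/(1 − MPC) = 1/(1 − 0.8) = 1/0.2 = 5.
ΔG contributes k·ΔG = (−$139 billion) / 0.2 = −$695 billion.
ΔT of −$139 billion changes first-round spending by −c·ΔT = +$111.2 billion, contributing k·(−c·ΔT) = (+$111.2 billion) / 0.2 = +$556 billion.
With ΔG = ΔT and no other leakages, the balanced-budget multiplier is 1, so ΔY = ΔG = −$139 billion.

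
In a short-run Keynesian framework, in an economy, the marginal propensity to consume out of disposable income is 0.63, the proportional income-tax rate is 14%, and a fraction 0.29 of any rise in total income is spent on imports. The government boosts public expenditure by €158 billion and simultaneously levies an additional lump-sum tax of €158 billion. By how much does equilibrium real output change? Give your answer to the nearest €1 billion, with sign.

+€78 billion

Expenditure multiplier = 1/(1 − c(1−t) + m) = 1/(1 − 0.63×0.86 + 0.29) = 1/0.7482 ≈ 1.337.
ΔG contributes k·ΔG = (+€158 billion) / 0.7482 ≈ +€211.2 billion.
ΔT of +€158 billion changes first-round spending by −c·ΔT = −€99.54 billion, contributing k·(−c·ΔT) = (−€99.54 billion) / 0.7482 ≈ −€133 billion.
Net ΔY = k(ΔG − c·ΔT) = (+€58.46 billion) / 0.7482 ≈ +€78 billion.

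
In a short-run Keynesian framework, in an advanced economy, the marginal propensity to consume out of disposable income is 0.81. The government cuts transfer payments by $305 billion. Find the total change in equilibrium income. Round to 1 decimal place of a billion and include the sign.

The transfer change shifts disposable income by −$305 billion, so first-round consumption changes by c·ΔTR = 0.81 × (−$305 billion) = −$247.05 billion.
Expenditure multiplier = 1/(1 − MPC) = 1/(1 − 0.81) = 1/0.19 ≈ 5.263.
The transfer multiplier is c × k ≈ 4.263, so ΔY = k × (c·ΔTR) = (−$247.05 billion) / 0.19 ≈ −$1,300.3 billion.

−$1,300.3 billion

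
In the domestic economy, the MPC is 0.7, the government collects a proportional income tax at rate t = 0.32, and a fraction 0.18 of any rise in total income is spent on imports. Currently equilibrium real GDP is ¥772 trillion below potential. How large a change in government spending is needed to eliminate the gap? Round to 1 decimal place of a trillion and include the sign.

+¥543.5 trillion

Spending multiplier = 1/(1 − c(1−t) + m) = 1/(1 − 0.7×0.68 + 0.18) = 1/0.704 ≈ 1.42.
Need ΔY = +¥772 trillion, so ΔG = ΔY/k = (+¥772 trillion) × 0.704 ≈ +¥543.5 trillion.
The government should increase government spending by ¥543.5 trillion.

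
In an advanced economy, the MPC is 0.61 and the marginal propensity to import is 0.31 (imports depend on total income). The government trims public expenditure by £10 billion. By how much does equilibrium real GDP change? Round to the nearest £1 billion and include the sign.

−£14 billion

Government-spending multiplier = 1/(1 − c + m) = 1/(1 − 0.61 + 0.31) = 1/0.7 ≈ 1.429.
ΔY = k × ΔG = (−£10 billion) / 0.7 ≈ −£14 billion.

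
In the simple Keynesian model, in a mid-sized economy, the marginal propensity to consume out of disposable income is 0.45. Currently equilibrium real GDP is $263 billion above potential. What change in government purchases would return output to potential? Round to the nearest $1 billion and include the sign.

−$145 billion

Spending multiplier = 1/(1 − MPC) = 1/(1 − 0.45) = 1/0.55 ≈ 1.818.
Need ΔY = −$263 billion, so ΔG = ΔY/k = (−$263 billion) × 0.55 ≈ −$145 billion.
The government should cut government purchases by $145 billion.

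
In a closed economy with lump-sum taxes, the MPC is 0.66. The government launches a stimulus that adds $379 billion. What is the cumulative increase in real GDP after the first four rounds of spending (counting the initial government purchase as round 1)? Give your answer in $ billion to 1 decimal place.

$903.2 billion

Round 1 adds ΔG = $379 billion; each later round is MPC = 0.66 times the previous.
After 4 rounds: 379 + 250.14 + 165.0924 + 108.960984 = ΔG·(1 − c^4)/(1 − c) = 379 × (1 − 0.18974736)/0.34 ≈ $903.2 billion.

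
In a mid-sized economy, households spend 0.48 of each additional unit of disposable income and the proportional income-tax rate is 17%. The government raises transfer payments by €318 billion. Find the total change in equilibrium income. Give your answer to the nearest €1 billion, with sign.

The transfer change shifts disposable income by +€318 billion, so first-round consumption changes by c·ΔTR = 0.48 × (+€318 billion) = +€152.64 billion.
Expenditure multiplier = 1/(1 − c(1−t)) = 1/(1 − 0.48×0.83) = 1/0.6016 ≈ 1.662.
The transfer multiplier is c × k ≈ 0.798, so ΔY = k × (c·ΔTR) = (+€152.64 billion) / 0.6016 ≈ +€254 billion.

+€254 billion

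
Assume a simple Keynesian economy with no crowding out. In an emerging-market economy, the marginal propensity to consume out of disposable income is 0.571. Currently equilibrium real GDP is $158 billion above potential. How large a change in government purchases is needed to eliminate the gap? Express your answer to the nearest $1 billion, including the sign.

−$68 billion

Spending multiplier = 1/(1 − MPC) = 1/(1 − 0.571) = 1/0.429 ≈ 2.331.
Need ΔY = −$158 billion, so ΔG = ΔY/k = (−$158 billion) × 0.429 ≈ −$68 billion.
The government should cut government purchases by $68 billion.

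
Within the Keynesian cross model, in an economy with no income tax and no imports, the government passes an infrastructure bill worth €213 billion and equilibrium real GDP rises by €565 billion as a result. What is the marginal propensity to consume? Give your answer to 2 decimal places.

0.62

Implied spending multiplier k = ΔY/ΔG = 565/213 ≈ 2.6526.
Since k = 1/(1 − MPC), MPC = 1 − 1/k = 1 − ΔG/ΔY = 1 − 213/565 ≈ 0.62.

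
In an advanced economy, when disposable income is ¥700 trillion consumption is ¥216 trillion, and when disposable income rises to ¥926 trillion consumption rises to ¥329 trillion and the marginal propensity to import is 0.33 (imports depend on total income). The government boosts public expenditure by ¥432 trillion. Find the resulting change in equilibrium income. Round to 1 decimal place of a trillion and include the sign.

+¥520.5 trillion

MPC = ΔC/ΔYd = (329 − 216)/(926 − 700) = 113/226 = 0.5.
Expenditure multiplier = 1/(1 − c + m) = 1/(1 − 0.5 + 0.33) = 1/0.83 ≈ 1.205.
ΔY = k × ΔG = (+¥432 trillion) / 0.83 ≈ +¥520.5 trillion.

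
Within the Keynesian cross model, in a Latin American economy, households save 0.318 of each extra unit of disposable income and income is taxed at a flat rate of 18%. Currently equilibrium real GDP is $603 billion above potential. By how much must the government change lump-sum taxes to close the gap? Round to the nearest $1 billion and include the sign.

+$390 billion

MPC = 1 − MPS = 1 − 0.318 = 0.682.
Spending multiplier = 1/(1 − c(1−t)) = 1/(1 − 0.682×0.82) = 1/0.44076 ≈ 2.269.
Tax multiplier = −c·k = −0.682/0.44076 ≈ −1.547. Need ΔY = −$603 billion, so ΔT = ΔY/(−c·k) = −(−$603 billion) × 0.44076 / 0.682 ≈ +$390 billion.
The government should raise lump-sum taxes by $390 billion.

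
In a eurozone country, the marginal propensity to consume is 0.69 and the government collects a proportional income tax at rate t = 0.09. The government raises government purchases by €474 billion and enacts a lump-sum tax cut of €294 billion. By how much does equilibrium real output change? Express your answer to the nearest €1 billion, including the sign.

Expenditure multiplier = 1/(1 − c(1−t)) = 1/(1 − 0.69×0.91) = 1/0.3721 ≈ 2.687.
ΔG contributes k·ΔG = (+€474 billion) / 0.3721 ≈ +€1,273.9 billion.
ΔT of −€294 billion changes first-round spending by −c·ΔT = +€202.86 billion, contributing k·(−c·ΔT) = (+€202.86 billion) / 0.3721 ≈ +€545.2 billion.
Net ΔY = k(ΔG − c·ΔT) = (+€676.86 billion) / 0.3721 ≈ +€1,819 billion.

+€1,819 billion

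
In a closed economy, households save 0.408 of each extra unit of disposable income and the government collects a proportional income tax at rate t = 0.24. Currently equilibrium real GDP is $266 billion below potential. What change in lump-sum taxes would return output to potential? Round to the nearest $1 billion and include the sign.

MPC = 1 − MPS = 1 − 0.408 = 0.592.
Spending multiplier = 1/(1 − c(1−t)) = 1/(1 − 0.592×0.76) = 1/0.55008 ≈ 1.818.
Tax multiplier = −c·k = −0.592/0.55008 ≈ −1.076. Need ΔY = +$266 billion, so ΔT = ΔY/(−c·k) = −(+$266 billion) × 0.55008 / 0.592 ≈ −$247 billion.
The government should cut lump-sum taxes by $247 billion.

−$247 billion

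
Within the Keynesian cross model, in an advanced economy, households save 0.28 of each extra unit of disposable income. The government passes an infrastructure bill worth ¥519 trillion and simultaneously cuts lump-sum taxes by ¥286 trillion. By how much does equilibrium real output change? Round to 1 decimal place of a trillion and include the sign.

MPC = 1 − MPS = 1 − 0.28 = 0.72.
Expenditure multiplier = 1/(1 − MPC) = 1/(1 − 0.72) = 1/0.28 ≈ 3.571.
ΔG contributes k·ΔG = (+¥519 trillion) / 0.28 ≈ +¥1,853.6 trillion.
ΔT of −¥286 trillion changes first-round spending by −c·ΔT = +¥205.92 trillion, contributing k·(−c·ΔT) = (+¥205.92 trillion) / 0.28 ≈ +¥735.4 trillion.
Net ΔY = k(ΔG − c·ΔT) = (+¥724.92 trillion) / 0.28 = +¥2,589 trillion.

+¥2,589.0 trillion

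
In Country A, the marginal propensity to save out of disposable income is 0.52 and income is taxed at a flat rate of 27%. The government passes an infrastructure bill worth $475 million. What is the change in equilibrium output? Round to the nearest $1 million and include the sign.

MPC = 1 − MPS = 1 − 0.52 = 0.48.
Expenditure multiplier = 1/(1 − c(1−t)) = 1/(1 − 0.48×0.73) = 1/0.6496 ≈ 1.539.
ΔY = k × ΔG = (+$475 million) / 0.6496 ≈ +$731 million.

+$731 million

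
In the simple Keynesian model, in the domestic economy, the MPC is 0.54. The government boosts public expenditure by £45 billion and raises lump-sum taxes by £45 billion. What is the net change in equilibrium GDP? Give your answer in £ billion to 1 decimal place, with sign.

Expenditure multiplier = 1/(1 − MPC) = 1/(1 − 0.54) = 1/0.46 ≈ 2.174.
ΔG contributes k·ΔG = (+£45 billion) / 0.46 ≈ +£97.8 billion.
ΔT of +£45 billion changes first-round spending by −c·ΔT = −£24.3 billion, contributing k·(−c·ΔT) = (−£24.3 billion) / 0.46 ≈ −£52.8 billion.
With ΔG = ΔT and no other leakages, the balanced-budget multiplier is 1, so ΔY = ΔG = +£45 billion.

+£45.0 billion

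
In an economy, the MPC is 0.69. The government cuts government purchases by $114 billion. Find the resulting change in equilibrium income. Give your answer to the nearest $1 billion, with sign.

Government-spending multiplier = 1/(1 − MPC) = 1/(1 − 0.69) = 1/0.31 ≈ 3.226.
ΔY = k × ΔG = (−$114 billion) / 0.31 ≈ −$368 billion.

−$368 billion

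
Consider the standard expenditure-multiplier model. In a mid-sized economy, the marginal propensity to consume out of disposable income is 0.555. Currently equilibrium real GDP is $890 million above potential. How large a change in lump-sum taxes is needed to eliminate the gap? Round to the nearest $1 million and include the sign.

+$714 million

Spending multiplier = 1/(1 − MPC) = 1/(1 − 0.555) = 1/0.445 ≈ 2.247.
Tax multiplier = −c·k = −0.555/0.445 ≈ −1.247. Need ΔY = −$890 million, so ΔT = ΔY/(−c·k) = −(−$890 million) × 0.445 / 0.555 ≈ +$714 million.
The government should raise lump-sum taxes by $714 million.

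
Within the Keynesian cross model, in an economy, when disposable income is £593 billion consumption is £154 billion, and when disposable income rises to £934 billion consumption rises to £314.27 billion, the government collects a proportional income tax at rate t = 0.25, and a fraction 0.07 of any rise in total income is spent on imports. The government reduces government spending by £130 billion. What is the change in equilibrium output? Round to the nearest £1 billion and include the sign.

−£181 billion

MPC = ΔC/ΔYd = (314.27 − 154)/(934 − 593) = 160.27/341 = 0.47.
Government-spending multiplier = 1/(1 − c(1−t) + m) = 1/(1 − 0.47×0.75 + 0.07) = 1/0.7175 ≈ 1.394.
ΔY = k × ΔG = (−£130 billion) / 0.7175 ≈ −£181 billion.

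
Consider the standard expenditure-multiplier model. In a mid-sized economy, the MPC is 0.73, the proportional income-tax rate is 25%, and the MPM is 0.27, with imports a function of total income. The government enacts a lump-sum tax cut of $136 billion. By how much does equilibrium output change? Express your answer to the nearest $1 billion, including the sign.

A lump-sum tax change of −$136 billion shifts disposable income by +$136 billion; first-round consumption changes by −c × ΔT = −0.73 × (−$136 billion) = +$99.28 billion.
Expenditure multiplier = 1/(1 − c(1−t) + m) = 1/(1 − 0.73×0.75 + 0.27) = 1/0.7225 ≈ 1.384.
The tax multiplier is −c × k ≈ −1.01, so ΔY = k × (−c·ΔT) = (+$99.28 billion) / 0.7225 ≈ +$137 billion.

+$137 billion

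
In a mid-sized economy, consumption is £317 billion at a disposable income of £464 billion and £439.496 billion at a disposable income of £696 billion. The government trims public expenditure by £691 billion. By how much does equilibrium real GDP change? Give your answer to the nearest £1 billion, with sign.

−£1,464 billion

MPC = ΔC/ΔYd = (439.496 − 317)/(696 − 464) = 122.496/232 = 0.528.
Government-spending multiplier = 1/(1 − MPC) = 1/(1 − 0.528) = 1/0.472 ≈ 2.119.
ΔY = k × ΔG = (−£691 billion) / 0.472 ≈ −£1,464 billion.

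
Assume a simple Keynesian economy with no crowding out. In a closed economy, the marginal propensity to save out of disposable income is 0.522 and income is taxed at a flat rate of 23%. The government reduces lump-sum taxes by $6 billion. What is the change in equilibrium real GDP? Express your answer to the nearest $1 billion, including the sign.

MPC = 1 − MPS = 1 − 0.522 = 0.478.
A lump-sum tax change of −$6 billion shifts disposable income by +$6 billion; first-round consumption changes by −c × ΔT = −0.478 × (−$6 billion) = +$2.868 billion.
Expenditure multiplier = 1/(1 − c(1−t)) = 1/(1 − 0.478×0.77) = 1/0.63194 ≈ 1.582.
The tax multiplier is −c × k ≈ −0.756, so ΔY = k × (−c·ΔT) = (+$2.868 billion) / 0.63194 ≈ +$5 billion.

+$5 billion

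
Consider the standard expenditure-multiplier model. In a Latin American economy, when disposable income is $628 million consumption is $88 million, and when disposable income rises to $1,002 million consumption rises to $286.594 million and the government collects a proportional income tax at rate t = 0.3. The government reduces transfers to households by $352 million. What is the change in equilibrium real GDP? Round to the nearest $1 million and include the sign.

MPC = ΔC/ΔYd = (286.594 − 88)/(1,002 − 628) = 198.594/374 = 0.531.
The transfer change shifts disposable income by −$352 million, so first-round consumption changes by c·ΔTR = 0.531 × (−$352 million) = −$186.912 million.
Expenditure multiplier = 1/(1 − c(1−t)) = 1/(1 − 0.531×0.7) = 1/0.6283 ≈ 1.592.
The transfer multiplier is c × k ≈ 0.845, so ΔY = k × (c·ΔTR) = (−$186.912 million) / 0.6283 ≈ −$297 million.

−$297 million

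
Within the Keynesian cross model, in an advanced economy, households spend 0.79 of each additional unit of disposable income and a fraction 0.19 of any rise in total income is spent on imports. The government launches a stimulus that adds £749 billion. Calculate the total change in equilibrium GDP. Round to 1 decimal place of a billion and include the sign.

+£1,872.5 billion

Expenditure multiplier = 1/(1 − c + m) = 1/(1 − 0.79 + 0.19) = 1/0.4 = 2.5.
ΔY = k × ΔG = (+£749 billion) / 0.4 = +£1,872.5 billion.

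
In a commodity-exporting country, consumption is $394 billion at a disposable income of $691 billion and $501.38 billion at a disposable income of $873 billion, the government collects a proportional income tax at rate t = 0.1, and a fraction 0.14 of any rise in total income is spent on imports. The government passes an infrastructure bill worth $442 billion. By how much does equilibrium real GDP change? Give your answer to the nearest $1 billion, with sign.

MPC = ΔC/ΔYd = (501.38 − 394)/(873 − 691) = 107.38/182 = 0.59.
Spending multiplier = 1/(1 − c(1−t) + m) = 1/(1 − 0.59×0.9 + 0.14) = 1/0.609 ≈ 1.642.
ΔY = k × ΔG = (+$442 billion) / 0.609 ≈ +$726 billion.

+$726 billion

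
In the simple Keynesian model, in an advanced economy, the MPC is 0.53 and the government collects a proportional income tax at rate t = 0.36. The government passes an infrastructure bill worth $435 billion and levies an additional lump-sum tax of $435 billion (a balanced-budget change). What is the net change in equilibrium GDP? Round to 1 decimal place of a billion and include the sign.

Expenditure multiplier = 1/(1 − c(1−t)) = 1/(1 − 0.53×0.64) = 1/0.6608 ≈ 1.513.
ΔG contributes k·ΔG = (+$435 billion) / 0.6608 ≈ +$658.3 billion.
ΔT of +$435 billion changes first-round spending by −c·ΔT = −$230.55 billion, contributing k·(−c·ΔT) = (−$230.55 billion) / 0.6608 ≈ −$348.9 billion.
Net ΔY = k(ΔG − c·ΔT) = (+$204.45 billion) / 0.6608 ≈ +$309.4 billion.

+$309.4 billion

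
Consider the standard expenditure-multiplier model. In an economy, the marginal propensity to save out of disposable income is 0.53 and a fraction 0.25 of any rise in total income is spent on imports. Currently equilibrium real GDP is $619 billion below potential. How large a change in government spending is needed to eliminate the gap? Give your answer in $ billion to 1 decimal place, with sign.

+$482.8 billion

MPC = 1 − MPS = 1 − 0.53 = 0.47.
Spending multiplier = 1/(1 − c + m) = 1/(1 − 0.47 + 0.25) = 1/0.78 ≈ 1.282.
Need ΔY = +$619 billion, so ΔG = ΔY/k = (+$619 billion) × 0.78 ≈ +$482.8 billion.
The government should increase government spending by $482.8 billion.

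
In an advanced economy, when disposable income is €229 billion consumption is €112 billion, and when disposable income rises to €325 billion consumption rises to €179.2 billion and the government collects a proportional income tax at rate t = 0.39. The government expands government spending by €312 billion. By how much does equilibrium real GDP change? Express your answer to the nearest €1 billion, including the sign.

MPC = ΔC/ΔYd = (179.2 − 112)/(325 − 229) = 67.2/96 = 0.7.
Spending multiplier = 1/(1 − c(1−t)) = 1/(1 − 0.7×0.61) = 1/0.573 ≈ 1.745.
ΔY = k × ΔG = (+€312 billion) / 0.573 ≈ +€545 billion.

+€545 billion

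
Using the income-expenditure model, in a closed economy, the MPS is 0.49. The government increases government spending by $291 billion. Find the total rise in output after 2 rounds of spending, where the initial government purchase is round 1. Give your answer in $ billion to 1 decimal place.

$439.4 billion

MPC = 1 − MPS = 1 − 0.49 = 0.51.
Round 1 adds ΔG = $291 billion; each later round is MPC = 0.51 times the previous.
After 2 rounds: 291 + 148.41 = ΔG·(1 − c^2)/(1 − c) = 291 × (1 − 0.2601)/0.49 ≈ $439.4 billion.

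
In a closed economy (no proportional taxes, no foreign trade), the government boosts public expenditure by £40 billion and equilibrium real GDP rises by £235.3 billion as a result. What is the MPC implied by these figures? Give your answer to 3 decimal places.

0.830

Implied spending multiplier k = ΔY/ΔG = 235.3/40 = 5.8825.
Since k = 1/(1 − MPC), MPC = 1 − 1/k = 1 − ΔG/ΔY = 1 − 40/235.3 ≈ 0.830.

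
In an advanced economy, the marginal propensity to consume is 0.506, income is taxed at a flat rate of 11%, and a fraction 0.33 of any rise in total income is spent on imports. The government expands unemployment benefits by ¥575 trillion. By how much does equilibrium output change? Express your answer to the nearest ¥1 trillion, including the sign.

+¥331 trillion

The transfer change shifts disposable income by +¥575 trillion, so first-round consumption changes by c·ΔTR = 0.506 × (+¥575 trillion) = +¥290.95 trillion.
Expenditure multiplier = 1/(1 − c(1−t) + m) = 1/(1 − 0.506×0.89 + 0.33) = 1/0.87966 ≈ 1.137.
The transfer multiplier is c × k ≈ 0.575, so ΔY = k × (c·ΔTR) = (+¥290.95 trillion) / 0.87966 ≈ +¥331 trillion.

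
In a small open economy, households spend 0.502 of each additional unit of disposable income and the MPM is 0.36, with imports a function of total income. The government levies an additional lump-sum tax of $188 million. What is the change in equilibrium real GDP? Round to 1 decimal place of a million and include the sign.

−$110.0 million

A lump-sum tax change of +$188 million shifts disposable income by −$188 million; first-round consumption changes by −c × ΔT = −0.502 × (+$188 million) = −$94.376 million.
Expenditure multiplier = 1/(1 − c + m) = 1/(1 − 0.502 + 0.36) = 1/0.858 ≈ 1.166.
The tax multiplier is −c × k ≈ −0.585, so ΔY = k × (−c·ΔT) = (−$94.376 million) / 0.858 ≈ −$110 million.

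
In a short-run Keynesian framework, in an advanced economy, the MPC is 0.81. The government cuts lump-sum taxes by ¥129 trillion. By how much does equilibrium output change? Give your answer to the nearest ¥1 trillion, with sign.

A lump-sum tax change of −¥129 trillion shifts disposable income by +¥129 trillion; first-round consumption changes by −c × ΔT = −0.81 × (−¥129 trillion) = +¥104.49 trillion.
Expenditure multiplier = 1/(1 − MPC) = 1/(1 − 0.81) = 1/0.19 ≈ 5.263.
The tax multiplier is −c × k ≈ −4.263, so ΔY = k × (−c·ΔT) = (+¥104.49 trillion) / 0.19 ≈ +¥550 trillion.

+¥550 trillion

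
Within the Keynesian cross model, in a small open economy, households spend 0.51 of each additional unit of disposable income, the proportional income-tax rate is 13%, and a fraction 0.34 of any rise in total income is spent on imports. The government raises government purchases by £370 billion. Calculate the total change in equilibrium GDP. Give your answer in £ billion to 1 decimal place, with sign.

+£412.8 billion

Government-spending multiplier = 1/(1 − c(1−t) + m) = 1/(1 − 0.51×0.87 + 0.34) = 1/0.8963 ≈ 1.116.
ΔY = k × ΔG = (+£370 billion) / 0.8963 ≈ +£412.8 billion.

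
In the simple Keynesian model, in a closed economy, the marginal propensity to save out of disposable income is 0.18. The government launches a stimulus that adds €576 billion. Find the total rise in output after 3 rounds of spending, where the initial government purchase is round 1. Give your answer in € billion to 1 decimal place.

€1,435.6 billion

MPC = 1 − MPS = 1 − 0.18 = 0.82.
Round 1 adds ΔG = €576 billion; each later round is MPC = 0.82 times the previous.
After 3 rounds: 576 + 472.32 + 387.3024 = ΔG·(1 − c^3)/(1 − c) = 576 × (1 − 0.551368)/0.18 ≈ €1,435.6 billion.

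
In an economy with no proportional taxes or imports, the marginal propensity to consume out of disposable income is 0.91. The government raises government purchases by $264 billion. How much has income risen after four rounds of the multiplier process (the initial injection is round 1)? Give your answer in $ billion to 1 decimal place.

Round 1 adds ΔG = $264 billion; each later round is MPC = 0.91 times the previous.
After 4 rounds: 264 + 240.24 + 218.6184 + 198.942744 = ΔG·(1 − c^4)/(1 − c) = 264 × (1 − 0.68574961)/0.09 ≈ $921.8 billion.

$921.8 billion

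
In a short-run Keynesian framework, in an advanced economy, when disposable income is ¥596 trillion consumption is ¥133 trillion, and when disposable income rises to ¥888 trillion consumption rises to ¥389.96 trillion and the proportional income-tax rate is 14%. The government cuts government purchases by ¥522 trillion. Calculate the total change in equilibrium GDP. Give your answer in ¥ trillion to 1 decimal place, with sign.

−¥2,146.4 trillion

MPC = ΔC/ΔYd = (389.96 − 133)/(888 − 596) = 256.96/292 = 0.88.
Government-spending multiplier = 1/(1 − c(1−t)) = 1/(1 − 0.88×0.86) = 1/0.2432 ≈ 4.112.
ΔY = k × ΔG = (−¥522 trillion) / 0.2432 ≈ −¥2,146.4 trillion.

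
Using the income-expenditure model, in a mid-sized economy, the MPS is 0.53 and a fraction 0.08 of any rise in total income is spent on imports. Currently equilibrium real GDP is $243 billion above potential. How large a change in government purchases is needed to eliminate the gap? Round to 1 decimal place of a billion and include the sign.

MPC = 1 − MPS = 1 − 0.53 = 0.47.
Spending multiplier = 1/(1 − c + m) = 1/(1 − 0.47 + 0.08) = 1/0.61 ≈ 1.639.
Need ΔY = −$243 billion, so ΔG = ΔY/k = (−$243 billion) × 0.61 ≈ −$148.2 billion.
The government should cut government purchases by $148.2 billion.

−$148.2 billion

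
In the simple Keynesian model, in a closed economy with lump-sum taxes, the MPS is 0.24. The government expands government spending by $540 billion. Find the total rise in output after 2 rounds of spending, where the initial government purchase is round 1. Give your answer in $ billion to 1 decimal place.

$950.4 billion

MPC = 1 − MPS = 1 − 0.24 = 0.76.
Round 1 adds ΔG = $540 billion; each later round is MPC = 0.76 times the previous.
After 2 rounds: 540 + 410.4 = ΔG·(1 − c^2)/(1 − c) = 540 × (1 − 0.5776)/0.24 = $950.4 billion.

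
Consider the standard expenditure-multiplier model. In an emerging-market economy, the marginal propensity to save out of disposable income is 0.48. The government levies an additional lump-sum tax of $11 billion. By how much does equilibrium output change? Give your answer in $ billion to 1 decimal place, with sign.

MPC = 1 − MPS = 1 − 0.48 = 0.52.
A lump-sum tax change of +$11 billion shifts disposable income by −$11 billion; first-round consumption changes by −c × ΔT = −0.52 × (+$11 billion) = −$5.72 billion.
Expenditure multiplier = 1/(1 − MPC) = 1/(1 − 0.52) = 1/0.48 ≈ 2.083.
The tax multiplier is −c × k ≈ −1.083, so ΔY = k × (−c·ΔT) = (−$5.72 billion) / 0.48 ≈ −$11.9 billion.

−$11.9 billion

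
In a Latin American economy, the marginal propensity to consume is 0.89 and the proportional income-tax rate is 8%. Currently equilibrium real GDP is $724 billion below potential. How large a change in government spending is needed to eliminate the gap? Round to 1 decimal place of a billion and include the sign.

+$131.2 billion

Spending multiplier = 1/(1 − c(1−t)) = 1/(1 − 0.89×0.92) = 1/0.1812 ≈ 5.519.
Need ΔY = +$724 billion, so ΔG = ΔY/k = (+$724 billion) × 0.1812 ≈ +$131.2 billion.
The government should increase government spending by $131.2 billion.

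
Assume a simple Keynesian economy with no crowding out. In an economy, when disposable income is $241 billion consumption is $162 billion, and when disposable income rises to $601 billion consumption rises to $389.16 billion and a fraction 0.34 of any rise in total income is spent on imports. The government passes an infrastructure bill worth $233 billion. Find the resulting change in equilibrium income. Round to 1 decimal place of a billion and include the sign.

MPC = ΔC/ΔYd = (389.16 − 162)/(601 − 241) = 227.16/360 = 0.631.
Expenditure multiplier = 1/(1 − c + m) = 1/(1 − 0.631 + 0.34) = 1/0.709 ≈ 1.41.
ΔY = k × ΔG = (+$233 billion) / 0.709 ≈ +$328.6 billion.

+$328.6 billion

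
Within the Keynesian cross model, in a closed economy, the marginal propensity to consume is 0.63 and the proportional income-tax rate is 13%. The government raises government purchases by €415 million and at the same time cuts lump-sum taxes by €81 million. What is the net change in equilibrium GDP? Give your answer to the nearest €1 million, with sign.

Expenditure multiplier = 1/(1 − c(1−t)) = 1/(1 − 0.63×0.87) = 1/0.4519 ≈ 2.213.
ΔG contributes k·ΔG = (+€415 million) / 0.4519 ≈ +€918.3 million.
ΔT of −€81 million changes first-round spending by −c·ΔT = +€51.03 million, contributing k·(−c·ΔT) = (+€51.03 million) / 0.4519 ≈ +€112.9 million.
Net ΔY = k(ΔG − c·ΔT) = (+€466.03 million) / 0.4519 ≈ +€1,031 million.

+€1,031 million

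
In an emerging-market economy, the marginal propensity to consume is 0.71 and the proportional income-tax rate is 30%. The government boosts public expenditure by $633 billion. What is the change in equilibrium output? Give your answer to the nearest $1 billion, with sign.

+$1,258 billion

Spending multiplier = 1/(1 − c(1−t)) = 1/(1 − 0.71×0.7) = 1/0.503 ≈ 1.988.
ΔY = k × ΔG = (+$633 billion) / 0.503 ≈ +$1,258 billion.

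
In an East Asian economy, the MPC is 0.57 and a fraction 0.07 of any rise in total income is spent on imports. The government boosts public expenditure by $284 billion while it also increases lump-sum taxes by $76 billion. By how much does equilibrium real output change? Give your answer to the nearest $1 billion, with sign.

+$481 billion

Expenditure multiplier = 1/(1 − c + m) = 1/(1 − 0.57 + 0.07) = 1/0.5 = 2.
ΔG contributes k·ΔG = (+$284 billion) / 0.5 = +$568 billion.
ΔT of +$76 billion changes first-round spending by −c·ΔT = −$43.32 billion, contributing k·(−c·ΔT) = (−$43.32 billion) / 0.5 ≈ −$86.6 billion.
Net ΔY = k(ΔG − c·ΔT) = (+$240.68 billion) / 0.5 ≈ +$481 billion.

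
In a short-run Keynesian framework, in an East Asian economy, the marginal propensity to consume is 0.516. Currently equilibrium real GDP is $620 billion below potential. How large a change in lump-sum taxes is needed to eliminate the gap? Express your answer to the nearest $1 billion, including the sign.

Spending multiplier = 1/(1 − MPC) = 1/(1 − 0.516) = 1/0.484 ≈ 2.066.
Tax multiplier = −c·k = −0.516/0.484 ≈ −1.066. Need ΔY = +$620 billion, so ΔT = ΔY/(−c·k) = −(+$620 billion) × 0.484 / 0.516 ≈ −$582 billion.
The government should cut lump-sum taxes by $582 billion.

−$582 billion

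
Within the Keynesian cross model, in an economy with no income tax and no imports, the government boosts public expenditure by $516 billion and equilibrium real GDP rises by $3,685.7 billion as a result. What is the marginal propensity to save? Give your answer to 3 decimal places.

0.140

Implied spending multiplier k = ΔY/ΔG = 3,685.7/516 ≈ 7.1428.
Since k = 1/(1 − MPC), MPC = 1 − 1/k = 1 − ΔG/ΔY = 1 − 516/3,685.7 ≈ 0.860.
MPS = 1 − MPC = 0.140.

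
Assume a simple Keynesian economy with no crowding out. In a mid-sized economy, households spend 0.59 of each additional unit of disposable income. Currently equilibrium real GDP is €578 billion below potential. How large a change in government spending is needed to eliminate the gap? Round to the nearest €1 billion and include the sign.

+€237 billion

Spending multiplier = 1/(1 − MPC) = 1/(1 − 0.59) = 1/0.41 ≈ 2.439.
Need ΔY = +€578 billion, so ΔG = ΔY/k = (+€578 billion) × 0.41 ≈ +€237 billion.
The government should increase government spending by €237 billion.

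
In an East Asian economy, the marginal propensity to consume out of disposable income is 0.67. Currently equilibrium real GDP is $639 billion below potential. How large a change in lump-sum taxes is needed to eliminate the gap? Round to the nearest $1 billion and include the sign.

Spending multiplier = 1/(1 − MPC) = 1/(1 − 0.67) = 1/0.33 ≈ 3.03.
Tax multiplier = −c·k = −0.67/0.33 ≈ −2.03. Need ΔY = +$639 billion, so ΔT = ΔY/(−c·k) = −(+$639 billion) × 0.33 / 0.67 ≈ −$315 billion.
The government should cut lump-sum taxes by $315 billion.

−$315 billion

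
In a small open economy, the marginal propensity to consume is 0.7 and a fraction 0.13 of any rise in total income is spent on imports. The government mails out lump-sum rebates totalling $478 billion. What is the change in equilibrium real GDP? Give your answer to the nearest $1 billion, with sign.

A lump-sum tax change of −$478 billion shifts disposable income by +$478 billion; first-round consumption changes by −c × ΔT = −0.7 × (−$478 billion) = +$334.6 billion.
Expenditure multiplier = 1/(1 − c + m) = 1/(1 − 0.7 + 0.13) = 1/0.43 ≈ 2.326.
The tax multiplier is −c × k ≈ −1.628, so ΔY = k × (−c·ΔT) = (+$334.6 billion) / 0.43 ≈ +$778 billion.

+$778 billion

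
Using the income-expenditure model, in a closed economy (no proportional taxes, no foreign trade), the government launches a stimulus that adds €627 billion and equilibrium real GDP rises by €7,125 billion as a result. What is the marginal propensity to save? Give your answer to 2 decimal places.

0.09

Implied spending multiplier k = ΔY/ΔG = 7,125/627 ≈ 11.3636.
Since k = 1/(1 − MPC), MPC = 1 − 1/k = 1 − ΔG/ΔY = 1 − 627/7,125 ≈ 0.91.
MPS = 1 − MPC = 0.09.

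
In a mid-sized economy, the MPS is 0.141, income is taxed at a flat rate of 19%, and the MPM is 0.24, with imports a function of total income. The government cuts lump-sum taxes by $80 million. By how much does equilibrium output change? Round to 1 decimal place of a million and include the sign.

+$126.3 million

MPC = 1 − MPS = 1 − 0.141 = 0.859.
A lump-sum tax change of −$80 million shifts disposable income by +$80 million; first-round consumption changes by −c × ΔT = −0.859 × (−$80 million) = +$68.72 million.
Expenditure multiplier = 1/(1 − c(1−t) + m) = 1/(1 − 0.859×0.81 + 0.24) = 1/0.54421 ≈ 1.838.
The tax multiplier is −c × k ≈ −1.578, so ΔY = k × (−c·ΔT) = (+$68.72 million) / 0.54421 ≈ +$126.3 million.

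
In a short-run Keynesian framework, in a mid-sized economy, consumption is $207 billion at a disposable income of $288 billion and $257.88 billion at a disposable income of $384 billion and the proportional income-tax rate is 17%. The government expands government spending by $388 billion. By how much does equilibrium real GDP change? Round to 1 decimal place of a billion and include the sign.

+$692.7 billion

MPC = ΔC/ΔYd = (257.88 − 207)/(384 − 288) = 50.88/96 = 0.53.
Expenditure multiplier = 1/(1 − c(1−t)) = 1/(1 − 0.53×0.83) = 1/0.5601 ≈ 1.785.
ΔY = k × ΔG = (+$388 billion) / 0.5601 ≈ +$692.7 billion.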